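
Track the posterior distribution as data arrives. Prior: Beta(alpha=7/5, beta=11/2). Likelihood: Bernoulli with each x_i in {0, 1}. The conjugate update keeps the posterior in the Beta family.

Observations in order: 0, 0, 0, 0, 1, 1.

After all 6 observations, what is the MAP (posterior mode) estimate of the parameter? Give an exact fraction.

24/109

obs 1: x=0 → posterior Beta(7/5, 13/2)
obs 2: x=0 → posterior Beta(7/5, 15/2)
obs 3: x=0 → posterior Beta(7/5, 17/2)
obs 4: x=0 → posterior Beta(7/5, 19/2)
obs 5: x=1 → posterior Beta(12/5, 19/2)
obs 6: x=1 → posterior Beta(17/5, 19/2)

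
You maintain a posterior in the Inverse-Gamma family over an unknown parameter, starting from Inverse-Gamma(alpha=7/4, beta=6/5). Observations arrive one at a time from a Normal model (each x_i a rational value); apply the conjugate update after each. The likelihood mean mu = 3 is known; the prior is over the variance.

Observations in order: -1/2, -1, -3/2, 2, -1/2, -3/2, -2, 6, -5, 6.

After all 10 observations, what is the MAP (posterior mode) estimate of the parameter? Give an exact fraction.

1914/155

obs 1: x=-1/2 → posterior Inverse-Gamma(9/4, 293/40)
obs 2: x=-1 → posterior Inverse-Gamma(11/4, 613/40)
obs 3: x=-3/2 → posterior Inverse-Gamma(13/4, 509/20)
obs 4: x=2 → posterior Inverse-Gamma(15/4, 519/20)
obs 5: x=-1/2 → posterior Inverse-Gamma(17/4, 1283/40)
obs 6: x=-3/2 → posterior Inverse-Gamma(19/4, 211/5)
obs 7: x=-2 → posterior Inverse-Gamma(21/4, 547/10)
obs 8: x=6 → posterior Inverse-Gamma(23/4, 296/5)
obs 9: x=-5 → posterior Inverse-Gamma(25/4, 456/5)
obs 10: x=6 → posterior Inverse-Gamma(27/4, 957/10)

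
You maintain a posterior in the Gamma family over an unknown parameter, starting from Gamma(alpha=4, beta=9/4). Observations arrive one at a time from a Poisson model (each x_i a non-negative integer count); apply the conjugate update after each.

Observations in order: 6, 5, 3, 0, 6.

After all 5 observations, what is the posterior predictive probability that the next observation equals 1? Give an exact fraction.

4005916826071457835247479449902709792/30600409774991137881925160682813886731

obs 1: x=6 → posterior Gamma(10, 13/4)
obs 2: x=5 → posterior Gamma(15, 17/4)
obs 3: x=3 → posterior Gamma(18, 21/4)
obs 4: x=0 → posterior Gamma(18, 25/4)
obs 5: x=6 → posterior Gamma(24, 29/4)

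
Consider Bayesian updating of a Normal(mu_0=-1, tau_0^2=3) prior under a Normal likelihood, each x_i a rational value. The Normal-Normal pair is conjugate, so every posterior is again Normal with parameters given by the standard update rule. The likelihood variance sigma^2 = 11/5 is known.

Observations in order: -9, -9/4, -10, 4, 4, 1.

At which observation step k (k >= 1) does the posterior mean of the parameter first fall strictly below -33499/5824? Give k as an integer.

k = 3

obs 1: x=-9 → posterior Normal(-73/13, 33/26)
obs 2: x=-9/4 → posterior Normal(-719/164, 33/41)
obs 3: x=-10 → posterior Normal(-1319/224, 33/56)
obs 4: x=4 → posterior Normal(-1079/284, 33/71)
obs 5: x=4 → posterior Normal(-839/344, 33/86)
obs 6: x=1 → posterior Normal(-779/404, 33/101)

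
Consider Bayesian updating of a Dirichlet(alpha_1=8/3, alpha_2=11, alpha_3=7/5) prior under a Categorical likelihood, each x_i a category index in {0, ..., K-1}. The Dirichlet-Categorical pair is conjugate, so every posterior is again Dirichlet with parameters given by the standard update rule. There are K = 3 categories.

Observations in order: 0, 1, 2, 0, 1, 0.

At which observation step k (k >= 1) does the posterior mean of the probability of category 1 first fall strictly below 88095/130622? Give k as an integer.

obs 1: x=0 → posterior Dirichlet(11/3, 11, 7/5)
obs 2: x=1 → posterior Dirichlet(11/3, 12, 7/5)
obs 3: x=2 → posterior Dirichlet(11/3, 12, 12/5)
obs 4: x=0 → posterior Dirichlet(14/3, 12, 12/5)
obs 5: x=1 → posterior Dirichlet(14/3, 13, 12/5)
obs 6: x=0 → posterior Dirichlet(17/3, 13, 12/5)

k = 3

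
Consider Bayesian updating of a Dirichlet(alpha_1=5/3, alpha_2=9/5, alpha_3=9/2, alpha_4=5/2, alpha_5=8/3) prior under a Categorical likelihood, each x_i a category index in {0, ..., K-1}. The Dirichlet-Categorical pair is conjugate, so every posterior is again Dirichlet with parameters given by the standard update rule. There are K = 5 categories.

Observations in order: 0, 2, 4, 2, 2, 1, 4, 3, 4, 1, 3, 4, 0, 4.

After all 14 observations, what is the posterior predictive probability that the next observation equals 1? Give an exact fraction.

obs 1: x=0 → posterior Dirichlet(8/3, 9/5, 9/2, 5/2, 8/3)
obs 2: x=2 → posterior Dirichlet(8/3, 9/5, 11/2, 5/2, 8/3)
obs 3: x=4 → posterior Dirichlet(8/3, 9/5, 11/2, 5/2, 11/3)
obs 4: x=2 → posterior Dirichlet(8/3, 9/5, 13/2, 5/2, 11/3)
obs 5: x=2 → posterior Dirichlet(8/3, 9/5, 15/2, 5/2, 11/3)
obs 6: x=1 → posterior Dirichlet(8/3, 14/5, 15/2, 5/2, 11/3)
obs 7: x=4 → posterior Dirichlet(8/3, 14/5, 15/2, 5/2, 14/3)
obs 8: x=3 → posterior Dirichlet(8/3, 14/5, 15/2, 7/2, 14/3)
obs 9: x=4 → posterior Dirichlet(8/3, 14/5, 15/2, 7/2, 17/3)
obs 10: x=1 → posterior Dirichlet(8/3, 19/5, 15/2, 7/2, 17/3)
obs 11: x=3 → posterior Dirichlet(8/3, 19/5, 15/2, 9/2, 17/3)
obs 12: x=4 → posterior Dirichlet(8/3, 19/5, 15/2, 9/2, 20/3)
obs 13: x=0 → posterior Dirichlet(11/3, 19/5, 15/2, 9/2, 20/3)
obs 14: x=4 → posterior Dirichlet(11/3, 19/5, 15/2, 9/2, 23/3)

57/407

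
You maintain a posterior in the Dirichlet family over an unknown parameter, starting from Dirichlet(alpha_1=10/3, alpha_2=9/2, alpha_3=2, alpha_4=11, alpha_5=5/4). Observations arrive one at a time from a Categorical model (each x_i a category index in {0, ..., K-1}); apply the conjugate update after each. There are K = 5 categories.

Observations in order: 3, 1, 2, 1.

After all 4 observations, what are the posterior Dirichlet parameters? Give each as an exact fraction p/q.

alpha_1=10/3, alpha_2=13/2, alpha_3=3, alpha_4=12, alpha_5=5/4

obs 1: x=3 → posterior Dirichlet(10/3, 9/2, 2, 12, 5/4)
obs 2: x=1 → posterior Dirichlet(10/3, 11/2, 2, 12, 5/4)
obs 3: x=2 → posterior Dirichlet(10/3, 11/2, 3, 12, 5/4)
obs 4: x=1 → posterior Dirichlet(10/3, 13/2, 3, 12, 5/4)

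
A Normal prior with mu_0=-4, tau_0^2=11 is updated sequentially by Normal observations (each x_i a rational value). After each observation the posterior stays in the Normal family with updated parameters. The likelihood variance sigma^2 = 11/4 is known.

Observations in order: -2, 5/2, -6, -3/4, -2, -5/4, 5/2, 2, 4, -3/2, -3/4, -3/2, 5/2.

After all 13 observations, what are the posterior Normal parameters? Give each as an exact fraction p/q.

obs 1: x=-2 → posterior Normal(-12/5, 11/5)
obs 2: x=5/2 → posterior Normal(-2/9, 11/9)
obs 3: x=-6 → posterior Normal(-2, 11/13)
obs 4: x=-3/4 → posterior Normal(-29/17, 11/17)
obs 5: x=-2 → posterior Normal(-37/21, 11/21)
obs 6: x=-5/4 → posterior Normal(-42/25, 11/25)
obs 7: x=5/2 → posterior Normal(-32/29, 11/29)
obs 8: x=2 → posterior Normal(-8/11, 1/3)
obs 9: x=4 → posterior Normal(-8/37, 11/37)
obs 10: x=-3/2 → posterior Normal(-14/41, 11/41)
obs 11: x=-3/4 → posterior Normal(-17/45, 11/45)
obs 12: x=-3/2 → posterior Normal(-23/49, 11/49)
obs 13: x=5/2 → posterior Normal(-13/53, 11/53)

mu_0=-13/53, tau_0^2=11/53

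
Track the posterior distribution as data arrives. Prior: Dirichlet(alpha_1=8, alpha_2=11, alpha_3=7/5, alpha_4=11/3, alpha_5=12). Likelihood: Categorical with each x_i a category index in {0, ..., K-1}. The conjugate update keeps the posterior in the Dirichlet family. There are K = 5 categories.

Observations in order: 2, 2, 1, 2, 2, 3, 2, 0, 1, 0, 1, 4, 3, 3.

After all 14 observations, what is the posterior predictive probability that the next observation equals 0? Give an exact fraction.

150/751

obs 1: x=2 → posterior Dirichlet(8, 11, 12/5, 11/3, 12)
obs 2: x=2 → posterior Dirichlet(8, 11, 17/5, 11/3, 12)
obs 3: x=1 → posterior Dirichlet(8, 12, 17/5, 11/3, 12)
obs 4: x=2 → posterior Dirichlet(8, 12, 22/5, 11/3, 12)
obs 5: x=2 → posterior Dirichlet(8, 12, 27/5, 11/3, 12)
obs 6: x=3 → posterior Dirichlet(8, 12, 27/5, 14/3, 12)
obs 7: x=2 → posterior Dirichlet(8, 12, 32/5, 14/3, 12)
obs 8: x=0 → posterior Dirichlet(9, 12, 32/5, 14/3, 12)
obs 9: x=1 → posterior Dirichlet(9, 13, 32/5, 14/3, 12)
obs 10: x=0 → posterior Dirichlet(10, 13, 32/5, 14/3, 12)
obs 11: x=1 → posterior Dirichlet(10, 14, 32/5, 14/3, 12)
obs 12: x=4 → posterior Dirichlet(10, 14, 32/5, 14/3, 13)
obs 13: x=3 → posterior Dirichlet(10, 14, 32/5, 17/3, 13)
obs 14: x=3 → posterior Dirichlet(10, 14, 32/5, 20/3, 13)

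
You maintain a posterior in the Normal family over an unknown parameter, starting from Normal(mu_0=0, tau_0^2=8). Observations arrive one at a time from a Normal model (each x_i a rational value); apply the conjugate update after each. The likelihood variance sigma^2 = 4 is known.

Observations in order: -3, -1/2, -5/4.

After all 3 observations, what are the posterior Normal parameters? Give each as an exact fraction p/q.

obs 1: x=-3 → posterior Normal(-2, 8/3)
obs 2: x=-1/2 → posterior Normal(-7/5, 8/5)
obs 3: x=-5/4 → posterior Normal(-19/14, 8/7)

mu_0=-19/14, tau_0^2=8/7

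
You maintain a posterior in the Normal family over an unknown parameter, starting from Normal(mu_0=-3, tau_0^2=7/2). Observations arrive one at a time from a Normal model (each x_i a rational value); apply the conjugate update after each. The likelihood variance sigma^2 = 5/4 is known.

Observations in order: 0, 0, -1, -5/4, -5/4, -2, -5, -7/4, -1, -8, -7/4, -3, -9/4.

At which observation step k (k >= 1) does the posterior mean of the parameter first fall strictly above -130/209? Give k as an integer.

k = 2

obs 1: x=0 → posterior Normal(-15/19, 35/38)
obs 2: x=0 → posterior Normal(-5/11, 35/66)
obs 3: x=-1 → posterior Normal(-29/47, 35/94)
obs 4: x=-5/4 → posterior Normal(-93/122, 35/122)
obs 5: x=-5/4 → posterior Normal(-64/75, 7/30)
obs 6: x=-2 → posterior Normal(-92/89, 35/178)
obs 7: x=-5 → posterior Normal(-162/103, 35/206)
obs 8: x=-7/4 → posterior Normal(-373/234, 35/234)
obs 9: x=-1 → posterior Normal(-401/262, 35/262)
obs 10: x=-8 → posterior Normal(-125/58, 7/58)
obs 11: x=-7/4 → posterior Normal(-337/159, 35/318)
obs 12: x=-3 → posterior Normal(-379/173, 35/346)
obs 13: x=-9/4 → posterior Normal(-821/374, 35/374)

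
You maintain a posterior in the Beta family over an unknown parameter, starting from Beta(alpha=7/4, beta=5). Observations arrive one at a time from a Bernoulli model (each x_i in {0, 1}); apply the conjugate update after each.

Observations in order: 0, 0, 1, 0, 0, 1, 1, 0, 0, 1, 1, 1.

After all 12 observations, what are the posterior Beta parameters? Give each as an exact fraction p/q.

obs 1: x=0 → posterior Beta(7/4, 6)
obs 2: x=0 → posterior Beta(7/4, 7)
obs 3: x=1 → posterior Beta(11/4, 7)
obs 4: x=0 → posterior Beta(11/4, 8)
obs 5: x=0 → posterior Beta(11/4, 9)
obs 6: x=1 → posterior Beta(15/4, 9)
obs 7: x=1 → posterior Beta(19/4, 9)
obs 8: x=0 → posterior Beta(19/4, 10)
obs 9: x=0 → posterior Beta(19/4, 11)
obs 10: x=1 → posterior Beta(23/4, 11)
obs 11: x=1 → posterior Beta(27/4, 11)
obs 12: x=1 → posterior Beta(31/4, 11)

alpha=31/4, beta=11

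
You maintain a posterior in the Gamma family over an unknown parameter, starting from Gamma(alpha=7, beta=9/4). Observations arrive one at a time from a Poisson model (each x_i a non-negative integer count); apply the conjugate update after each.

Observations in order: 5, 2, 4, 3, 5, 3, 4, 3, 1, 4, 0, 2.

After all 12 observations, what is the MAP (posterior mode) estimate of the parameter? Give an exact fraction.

obs 1: x=5 → posterior Gamma(12, 13/4)
obs 2: x=2 → posterior Gamma(14, 17/4)
obs 3: x=4 → posterior Gamma(18, 21/4)
obs 4: x=3 → posterior Gamma(21, 25/4)
obs 5: x=5 → posterior Gamma(26, 29/4)
obs 6: x=3 → posterior Gamma(29, 33/4)
obs 7: x=4 → posterior Gamma(33, 37/4)
obs 8: x=3 → posterior Gamma(36, 41/4)
obs 9: x=1 → posterior Gamma(37, 45/4)
obs 10: x=4 → posterior Gamma(41, 49/4)
obs 11: x=0 → posterior Gamma(41, 53/4)
obs 12: x=2 → posterior Gamma(43, 57/4)

56/19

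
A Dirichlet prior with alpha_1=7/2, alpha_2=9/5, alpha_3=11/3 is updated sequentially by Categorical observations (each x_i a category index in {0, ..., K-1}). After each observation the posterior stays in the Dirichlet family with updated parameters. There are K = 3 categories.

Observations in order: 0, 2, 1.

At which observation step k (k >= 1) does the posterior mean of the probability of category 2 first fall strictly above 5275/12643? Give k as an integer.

obs 1: x=0 → posterior Dirichlet(9/2, 9/5, 11/3)
obs 2: x=2 → posterior Dirichlet(9/2, 9/5, 14/3)
obs 3: x=1 → posterior Dirichlet(9/2, 14/5, 14/3)

k = 2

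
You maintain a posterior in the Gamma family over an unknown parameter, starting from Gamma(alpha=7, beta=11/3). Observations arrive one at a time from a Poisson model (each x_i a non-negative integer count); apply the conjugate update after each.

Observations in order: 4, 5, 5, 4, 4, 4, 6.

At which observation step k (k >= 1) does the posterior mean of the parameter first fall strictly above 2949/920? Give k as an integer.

k = 4

obs 1: x=4 → posterior Gamma(11, 14/3)
obs 2: x=5 → posterior Gamma(16, 17/3)
obs 3: x=5 → posterior Gamma(21, 20/3)
obs 4: x=4 → posterior Gamma(25, 23/3)
obs 5: x=4 → posterior Gamma(29, 26/3)
obs 6: x=4 → posterior Gamma(33, 29/3)
obs 7: x=6 → posterior Gamma(39, 32/3)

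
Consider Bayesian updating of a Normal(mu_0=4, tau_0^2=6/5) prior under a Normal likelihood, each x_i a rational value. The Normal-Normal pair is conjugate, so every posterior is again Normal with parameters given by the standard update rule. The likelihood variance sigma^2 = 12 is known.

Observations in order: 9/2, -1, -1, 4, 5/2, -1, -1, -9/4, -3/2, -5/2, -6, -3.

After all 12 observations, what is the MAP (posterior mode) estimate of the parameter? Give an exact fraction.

127/88

obs 1: x=9/2 → posterior Normal(89/22, 12/11)
obs 2: x=-1 → posterior Normal(29/8, 1)
obs 3: x=-1 → posterior Normal(85/26, 12/13)
obs 4: x=4 → posterior Normal(93/28, 6/7)
obs 5: x=5/2 → posterior Normal(49/15, 4/5)
obs 6: x=-1 → posterior Normal(3, 3/4)
obs 7: x=-1 → posterior Normal(47/17, 12/17)
obs 8: x=-9/4 → posterior Normal(179/72, 2/3)
obs 9: x=-3/2 → posterior Normal(173/76, 12/19)
obs 10: x=-5/2 → posterior Normal(163/80, 3/5)
obs 11: x=-6 → posterior Normal(139/84, 4/7)
obs 12: x=-3 → posterior Normal(127/88, 6/11)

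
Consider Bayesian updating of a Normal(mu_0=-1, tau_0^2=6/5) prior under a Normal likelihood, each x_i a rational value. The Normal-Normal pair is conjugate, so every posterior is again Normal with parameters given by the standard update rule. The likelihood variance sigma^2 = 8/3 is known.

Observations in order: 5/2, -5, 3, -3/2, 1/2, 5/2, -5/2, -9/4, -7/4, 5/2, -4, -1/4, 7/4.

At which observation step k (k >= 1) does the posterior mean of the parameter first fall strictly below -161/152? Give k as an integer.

k = 2

obs 1: x=5/2 → posterior Normal(5/58, 24/29)
obs 2: x=-5 → posterior Normal(-85/76, 12/19)
obs 3: x=3 → posterior Normal(-31/94, 24/47)
obs 4: x=-3/2 → posterior Normal(-29/56, 3/7)
obs 5: x=1/2 → posterior Normal(-49/130, 24/65)
obs 6: x=5/2 → posterior Normal(-1/37, 12/37)
obs 7: x=-5/2 → posterior Normal(-49/166, 24/83)
obs 8: x=-9/4 → posterior Normal(-179/368, 6/23)
obs 9: x=-7/4 → posterior Normal(-121/202, 24/101)
obs 10: x=5/2 → posterior Normal(-19/55, 12/55)
obs 11: x=-4 → posterior Normal(-74/119, 24/119)
obs 12: x=-1/4 → posterior Normal(-305/512, 3/16)
obs 13: x=7/4 → posterior Normal(-121/274, 24/137)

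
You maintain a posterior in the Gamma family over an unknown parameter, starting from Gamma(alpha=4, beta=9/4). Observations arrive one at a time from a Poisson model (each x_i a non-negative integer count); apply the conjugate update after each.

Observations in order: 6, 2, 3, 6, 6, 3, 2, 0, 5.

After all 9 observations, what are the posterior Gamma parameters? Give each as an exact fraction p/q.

obs 1: x=6 → posterior Gamma(10, 13/4)
obs 2: x=2 → posterior Gamma(12, 17/4)
obs 3: x=3 → posterior Gamma(15, 21/4)
obs 4: x=6 → posterior Gamma(21, 25/4)
obs 5: x=6 → posterior Gamma(27, 29/4)
obs 6: x=3 → posterior Gamma(30, 33/4)
obs 7: x=2 → posterior Gamma(32, 37/4)
obs 8: x=0 → posterior Gamma(32, 41/4)
obs 9: x=5 → posterior Gamma(37, 45/4)

alpha=37, beta=45/4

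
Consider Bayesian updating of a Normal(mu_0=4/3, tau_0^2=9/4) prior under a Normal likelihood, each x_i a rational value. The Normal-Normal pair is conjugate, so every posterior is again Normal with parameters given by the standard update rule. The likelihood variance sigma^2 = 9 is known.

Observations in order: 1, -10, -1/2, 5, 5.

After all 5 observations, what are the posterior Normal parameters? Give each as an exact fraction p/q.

mu_0=35/54, tau_0^2=1

obs 1: x=1 → posterior Normal(19/15, 9/5)
obs 2: x=-10 → posterior Normal(-11/18, 3/2)
obs 3: x=-1/2 → posterior Normal(-25/42, 9/7)
obs 4: x=5 → posterior Normal(5/48, 9/8)
obs 5: x=5 → posterior Normal(35/54, 1)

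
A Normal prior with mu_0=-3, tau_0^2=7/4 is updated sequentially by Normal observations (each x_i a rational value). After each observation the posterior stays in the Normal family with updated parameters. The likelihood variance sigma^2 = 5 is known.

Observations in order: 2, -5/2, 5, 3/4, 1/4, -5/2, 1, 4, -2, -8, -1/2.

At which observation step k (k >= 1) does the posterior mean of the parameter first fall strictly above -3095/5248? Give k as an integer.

obs 1: x=2 → posterior Normal(-46/27, 35/27)
obs 2: x=-5/2 → posterior Normal(-127/68, 35/34)
obs 3: x=5 → posterior Normal(-57/82, 35/41)
obs 4: x=3/4 → posterior Normal(-31/64, 35/48)
obs 5: x=1/4 → posterior Normal(-43/110, 7/11)
obs 6: x=-5/2 → posterior Normal(-39/62, 35/62)
obs 7: x=1 → posterior Normal(-32/69, 35/69)
obs 8: x=4 → posterior Normal(-1/19, 35/76)
obs 9: x=-2 → posterior Normal(-18/83, 35/83)
obs 10: x=-8 → posterior Normal(-37/45, 7/18)
obs 11: x=-1/2 → posterior Normal(-155/194, 35/97)

k = 4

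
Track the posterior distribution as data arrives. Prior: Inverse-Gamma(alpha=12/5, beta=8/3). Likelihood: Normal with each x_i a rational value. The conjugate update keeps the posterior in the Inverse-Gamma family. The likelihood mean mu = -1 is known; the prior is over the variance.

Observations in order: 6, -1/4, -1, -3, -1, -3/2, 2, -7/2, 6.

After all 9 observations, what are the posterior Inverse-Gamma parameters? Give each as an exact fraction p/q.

obs 1: x=6 → posterior Inverse-Gamma(29/10, 163/6)
obs 2: x=-1/4 → posterior Inverse-Gamma(17/5, 2635/96)
obs 3: x=-1 → posterior Inverse-Gamma(39/10, 2635/96)
obs 4: x=-3 → posterior Inverse-Gamma(22/5, 2827/96)
obs 5: x=-1 → posterior Inverse-Gamma(49/10, 2827/96)
obs 6: x=-3/2 → posterior Inverse-Gamma(27/5, 2839/96)
obs 7: x=2 → posterior Inverse-Gamma(59/10, 3271/96)
obs 8: x=-7/2 → posterior Inverse-Gamma(32/5, 3571/96)
obs 9: x=6 → posterior Inverse-Gamma(69/10, 5923/96)

alpha=69/10, beta=5923/96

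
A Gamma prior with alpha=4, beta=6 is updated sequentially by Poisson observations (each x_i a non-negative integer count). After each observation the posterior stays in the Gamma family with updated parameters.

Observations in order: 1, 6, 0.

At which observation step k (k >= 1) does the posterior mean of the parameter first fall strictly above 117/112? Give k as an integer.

k = 2

obs 1: x=1 → posterior Gamma(5, 7)
obs 2: x=6 → posterior Gamma(11, 8)
obs 3: x=0 → posterior Gamma(11, 9)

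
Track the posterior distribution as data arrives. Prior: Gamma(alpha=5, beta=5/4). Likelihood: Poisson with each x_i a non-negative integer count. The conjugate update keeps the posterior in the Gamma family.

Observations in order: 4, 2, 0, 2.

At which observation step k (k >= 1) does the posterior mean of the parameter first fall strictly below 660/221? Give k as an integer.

k = 3

obs 1: x=4 → posterior Gamma(9, 9/4)
obs 2: x=2 → posterior Gamma(11, 13/4)
obs 3: x=0 → posterior Gamma(11, 17/4)
obs 4: x=2 → posterior Gamma(13, 21/4)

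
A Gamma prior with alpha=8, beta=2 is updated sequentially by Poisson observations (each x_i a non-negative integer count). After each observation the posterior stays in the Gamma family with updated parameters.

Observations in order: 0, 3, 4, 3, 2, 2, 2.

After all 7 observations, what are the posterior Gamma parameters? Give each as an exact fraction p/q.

alpha=24, beta=9

obs 1: x=0 → posterior Gamma(8, 3)
obs 2: x=3 → posterior Gamma(11, 4)
obs 3: x=4 → posterior Gamma(15, 5)
obs 4: x=3 → posterior Gamma(18, 6)
obs 5: x=2 → posterior Gamma(20, 7)
obs 6: x=2 → posterior Gamma(22, 8)
obs 7: x=2 → posterior Gamma(24, 9)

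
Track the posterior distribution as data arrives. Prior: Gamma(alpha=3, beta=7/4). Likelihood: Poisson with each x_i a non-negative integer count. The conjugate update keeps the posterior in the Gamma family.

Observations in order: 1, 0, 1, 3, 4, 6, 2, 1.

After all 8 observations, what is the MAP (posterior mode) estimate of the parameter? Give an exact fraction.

80/39

obs 1: x=1 → posterior Gamma(4, 11/4)
obs 2: x=0 → posterior Gamma(4, 15/4)
obs 3: x=1 → posterior Gamma(5, 19/4)
obs 4: x=3 → posterior Gamma(8, 23/4)
obs 5: x=4 → posterior Gamma(12, 27/4)
obs 6: x=6 → posterior Gamma(18, 31/4)
obs 7: x=2 → posterior Gamma(20, 35/4)
obs 8: x=1 → posterior Gamma(21, 39/4)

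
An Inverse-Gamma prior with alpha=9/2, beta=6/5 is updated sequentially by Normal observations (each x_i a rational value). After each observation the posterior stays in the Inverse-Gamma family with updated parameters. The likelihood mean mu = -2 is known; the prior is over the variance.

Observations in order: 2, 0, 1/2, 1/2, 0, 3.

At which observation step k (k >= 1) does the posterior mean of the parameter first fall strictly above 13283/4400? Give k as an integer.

obs 1: x=2 → posterior Inverse-Gamma(5, 46/5)
obs 2: x=0 → posterior Inverse-Gamma(11/2, 56/5)
obs 3: x=1/2 → posterior Inverse-Gamma(6, 573/40)
obs 4: x=1/2 → posterior Inverse-Gamma(13/2, 349/20)
obs 5: x=0 → posterior Inverse-Gamma(7, 389/20)
obs 6: x=3 → posterior Inverse-Gamma(15/2, 639/20)

k = 4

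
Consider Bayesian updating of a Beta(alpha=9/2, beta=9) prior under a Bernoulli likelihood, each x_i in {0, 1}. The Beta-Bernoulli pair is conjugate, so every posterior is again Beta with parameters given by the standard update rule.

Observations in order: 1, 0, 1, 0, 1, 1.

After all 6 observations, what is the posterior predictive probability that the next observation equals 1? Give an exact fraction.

17/39

obs 1: x=1 → posterior Beta(11/2, 9)
obs 2: x=0 → posterior Beta(11/2, 10)
obs 3: x=1 → posterior Beta(13/2, 10)
obs 4: x=0 → posterior Beta(13/2, 11)
obs 5: x=1 → posterior Beta(15/2, 11)
obs 6: x=1 → posterior Beta(17/2, 11)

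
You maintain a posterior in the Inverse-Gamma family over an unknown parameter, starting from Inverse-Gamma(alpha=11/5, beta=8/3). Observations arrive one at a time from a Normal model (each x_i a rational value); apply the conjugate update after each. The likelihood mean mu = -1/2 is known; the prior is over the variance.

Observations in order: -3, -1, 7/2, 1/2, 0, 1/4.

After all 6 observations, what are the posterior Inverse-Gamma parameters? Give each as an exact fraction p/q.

obs 1: x=-3 → posterior Inverse-Gamma(27/10, 139/24)
obs 2: x=-1 → posterior Inverse-Gamma(16/5, 71/12)
obs 3: x=7/2 → posterior Inverse-Gamma(37/10, 167/12)
obs 4: x=1/2 → posterior Inverse-Gamma(21/5, 173/12)
obs 5: x=0 → posterior Inverse-Gamma(47/10, 349/24)
obs 6: x=1/4 → posterior Inverse-Gamma(26/5, 1423/96)

alpha=26/5, beta=1423/96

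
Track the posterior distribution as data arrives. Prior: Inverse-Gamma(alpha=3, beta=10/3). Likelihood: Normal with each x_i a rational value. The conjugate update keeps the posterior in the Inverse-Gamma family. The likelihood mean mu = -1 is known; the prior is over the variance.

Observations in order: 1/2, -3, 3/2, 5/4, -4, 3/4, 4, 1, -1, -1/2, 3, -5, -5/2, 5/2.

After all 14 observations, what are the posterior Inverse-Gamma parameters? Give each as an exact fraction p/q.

alpha=10, beta=2689/48

obs 1: x=1/2 → posterior Inverse-Gamma(7/2, 107/24)
obs 2: x=-3 → posterior Inverse-Gamma(4, 155/24)
obs 3: x=3/2 → posterior Inverse-Gamma(9/2, 115/12)
obs 4: x=5/4 → posterior Inverse-Gamma(5, 1163/96)
obs 5: x=-4 → posterior Inverse-Gamma(11/2, 1595/96)
obs 6: x=3/4 → posterior Inverse-Gamma(6, 871/48)
obs 7: x=4 → posterior Inverse-Gamma(13/2, 1471/48)
obs 8: x=1 → posterior Inverse-Gamma(7, 1567/48)
obs 9: x=-1 → posterior Inverse-Gamma(15/2, 1567/48)
obs 10: x=-1/2 → posterior Inverse-Gamma(8, 1573/48)
obs 11: x=3 → posterior Inverse-Gamma(17/2, 1957/48)
obs 12: x=-5 → posterior Inverse-Gamma(9, 2341/48)
obs 13: x=-5/2 → posterior Inverse-Gamma(19/2, 2395/48)
obs 14: x=5/2 → posterior Inverse-Gamma(10, 2689/48)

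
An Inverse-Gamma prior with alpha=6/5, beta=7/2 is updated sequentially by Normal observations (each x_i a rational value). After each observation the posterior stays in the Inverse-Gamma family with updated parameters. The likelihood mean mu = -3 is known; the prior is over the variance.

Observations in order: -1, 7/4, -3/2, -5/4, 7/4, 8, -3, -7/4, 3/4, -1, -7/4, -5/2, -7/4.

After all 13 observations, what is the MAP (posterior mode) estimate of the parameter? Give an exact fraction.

16435/1392

obs 1: x=-1 → posterior Inverse-Gamma(17/10, 11/2)
obs 2: x=7/4 → posterior Inverse-Gamma(11/5, 537/32)
obs 3: x=-3/2 → posterior Inverse-Gamma(27/10, 573/32)
obs 4: x=-5/4 → posterior Inverse-Gamma(16/5, 311/16)
obs 5: x=7/4 → posterior Inverse-Gamma(37/10, 983/32)
obs 6: x=8 → posterior Inverse-Gamma(21/5, 2919/32)
obs 7: x=-3 → posterior Inverse-Gamma(47/10, 2919/32)
obs 8: x=-7/4 → posterior Inverse-Gamma(26/5, 92)
obs 9: x=3/4 → posterior Inverse-Gamma(57/10, 3169/32)
obs 10: x=-1 → posterior Inverse-Gamma(31/5, 3233/32)
obs 11: x=-7/4 → posterior Inverse-Gamma(67/10, 1629/16)
obs 12: x=-5/2 → posterior Inverse-Gamma(36/5, 1631/16)
obs 13: x=-7/4 → posterior Inverse-Gamma(77/10, 3287/32)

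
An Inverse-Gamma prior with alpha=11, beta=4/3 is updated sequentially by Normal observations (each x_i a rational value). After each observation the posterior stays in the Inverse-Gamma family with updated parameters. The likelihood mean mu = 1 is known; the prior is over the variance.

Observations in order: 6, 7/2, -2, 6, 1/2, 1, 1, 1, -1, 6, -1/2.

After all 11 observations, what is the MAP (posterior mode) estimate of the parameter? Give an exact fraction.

1193/420

obs 1: x=6 → posterior Inverse-Gamma(23/2, 83/6)
obs 2: x=7/2 → posterior Inverse-Gamma(12, 407/24)
obs 3: x=-2 → posterior Inverse-Gamma(25/2, 515/24)
obs 4: x=6 → posterior Inverse-Gamma(13, 815/24)
obs 5: x=1/2 → posterior Inverse-Gamma(27/2, 409/12)
obs 6: x=1 → posterior Inverse-Gamma(14, 409/12)
obs 7: x=1 → posterior Inverse-Gamma(29/2, 409/12)
obs 8: x=1 → posterior Inverse-Gamma(15, 409/12)
obs 9: x=-1 → posterior Inverse-Gamma(31/2, 433/12)
obs 10: x=6 → posterior Inverse-Gamma(16, 583/12)
obs 11: x=-1/2 → posterior Inverse-Gamma(33/2, 1193/24)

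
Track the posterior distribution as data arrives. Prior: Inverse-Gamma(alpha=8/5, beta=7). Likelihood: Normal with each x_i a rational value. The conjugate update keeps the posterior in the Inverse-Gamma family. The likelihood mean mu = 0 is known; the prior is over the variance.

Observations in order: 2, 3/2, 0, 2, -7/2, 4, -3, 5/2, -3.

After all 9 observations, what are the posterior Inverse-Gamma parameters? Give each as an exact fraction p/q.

alpha=61/10, beta=307/8

obs 1: x=2 → posterior Inverse-Gamma(21/10, 9)
obs 2: x=3/2 → posterior Inverse-Gamma(13/5, 81/8)
obs 3: x=0 → posterior Inverse-Gamma(31/10, 81/8)
obs 4: x=2 → posterior Inverse-Gamma(18/5, 97/8)
obs 5: x=-7/2 → posterior Inverse-Gamma(41/10, 73/4)
obs 6: x=4 → posterior Inverse-Gamma(23/5, 105/4)
obs 7: x=-3 → posterior Inverse-Gamma(51/10, 123/4)
obs 8: x=5/2 → posterior Inverse-Gamma(28/5, 271/8)
obs 9: x=-3 → posterior Inverse-Gamma(61/10, 307/8)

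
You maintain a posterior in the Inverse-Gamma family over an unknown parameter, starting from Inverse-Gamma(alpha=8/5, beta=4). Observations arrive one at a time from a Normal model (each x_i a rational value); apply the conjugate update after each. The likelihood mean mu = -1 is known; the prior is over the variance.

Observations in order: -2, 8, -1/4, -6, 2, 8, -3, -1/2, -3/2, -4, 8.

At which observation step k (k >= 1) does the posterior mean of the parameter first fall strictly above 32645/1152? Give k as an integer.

obs 1: x=-2 → posterior Inverse-Gamma(21/10, 9/2)
obs 2: x=8 → posterior Inverse-Gamma(13/5, 45)
obs 3: x=-1/4 → posterior Inverse-Gamma(31/10, 1449/32)
obs 4: x=-6 → posterior Inverse-Gamma(18/5, 1849/32)
obs 5: x=2 → posterior Inverse-Gamma(41/10, 1993/32)
obs 6: x=8 → posterior Inverse-Gamma(23/5, 3289/32)
obs 7: x=-3 → posterior Inverse-Gamma(51/10, 3353/32)
obs 8: x=-1/2 → posterior Inverse-Gamma(28/5, 3357/32)
obs 9: x=-3/2 → posterior Inverse-Gamma(61/10, 3361/32)
obs 10: x=-4 → posterior Inverse-Gamma(33/5, 3505/32)
obs 11: x=8 → posterior Inverse-Gamma(71/10, 4801/32)

k = 6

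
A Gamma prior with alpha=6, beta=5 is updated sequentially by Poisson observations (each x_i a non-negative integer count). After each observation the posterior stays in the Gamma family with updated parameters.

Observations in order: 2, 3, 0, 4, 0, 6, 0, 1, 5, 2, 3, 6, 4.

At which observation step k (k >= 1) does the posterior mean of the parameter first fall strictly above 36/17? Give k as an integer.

k = 12

obs 1: x=2 → posterior Gamma(8, 6)
obs 2: x=3 → posterior Gamma(11, 7)
obs 3: x=0 → posterior Gamma(11, 8)
obs 4: x=4 → posterior Gamma(15, 9)
obs 5: x=0 → posterior Gamma(15, 10)
obs 6: x=6 → posterior Gamma(21, 11)
obs 7: x=0 → posterior Gamma(21, 12)
obs 8: x=1 → posterior Gamma(22, 13)
obs 9: x=5 → posterior Gamma(27, 14)
obs 10: x=2 → posterior Gamma(29, 15)
obs 11: x=3 → posterior Gamma(32, 16)
obs 12: x=6 → posterior Gamma(38, 17)
obs 13: x=4 → posterior Gamma(42, 18)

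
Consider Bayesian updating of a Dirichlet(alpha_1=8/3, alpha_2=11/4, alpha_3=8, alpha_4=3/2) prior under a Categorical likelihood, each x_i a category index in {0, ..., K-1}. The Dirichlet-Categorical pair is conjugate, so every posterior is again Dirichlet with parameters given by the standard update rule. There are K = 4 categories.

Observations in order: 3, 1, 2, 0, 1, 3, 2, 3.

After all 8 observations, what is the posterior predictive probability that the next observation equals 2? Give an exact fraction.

24/55

obs 1: x=3 → posterior Dirichlet(8/3, 11/4, 8, 5/2)
obs 2: x=1 → posterior Dirichlet(8/3, 15/4, 8, 5/2)
obs 3: x=2 → posterior Dirichlet(8/3, 15/4, 9, 5/2)
obs 4: x=0 → posterior Dirichlet(11/3, 15/4, 9, 5/2)
obs 5: x=1 → posterior Dirichlet(11/3, 19/4, 9, 5/2)
obs 6: x=3 → posterior Dirichlet(11/3, 19/4, 9, 7/2)
obs 7: x=2 → posterior Dirichlet(11/3, 19/4, 10, 7/2)
obs 8: x=3 → posterior Dirichlet(11/3, 19/4, 10, 9/2)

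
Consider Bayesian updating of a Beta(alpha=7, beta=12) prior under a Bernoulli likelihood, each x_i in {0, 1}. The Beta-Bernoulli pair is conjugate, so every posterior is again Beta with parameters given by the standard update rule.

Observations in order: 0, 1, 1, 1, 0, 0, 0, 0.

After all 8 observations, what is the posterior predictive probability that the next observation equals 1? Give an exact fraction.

10/27

obs 1: x=0 → posterior Beta(7, 13)
obs 2: x=1 → posterior Beta(8, 13)
obs 3: x=1 → posterior Beta(9, 13)
obs 4: x=1 → posterior Beta(10, 13)
obs 5: x=0 → posterior Beta(10, 14)
obs 6: x=0 → posterior Beta(10, 15)
obs 7: x=0 → posterior Beta(10, 16)
obs 8: x=0 → posterior Beta(10, 17)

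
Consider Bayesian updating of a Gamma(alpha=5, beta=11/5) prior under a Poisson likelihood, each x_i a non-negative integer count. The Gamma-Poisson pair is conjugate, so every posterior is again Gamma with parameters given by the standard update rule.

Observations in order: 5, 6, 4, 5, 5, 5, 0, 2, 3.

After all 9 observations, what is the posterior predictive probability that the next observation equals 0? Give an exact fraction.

8462936461124963548318873630777057806710530386841423704984313529368576/258936575725713381876605656162686020810913039245684608619946288452090401

obs 1: x=5 → posterior Gamma(10, 16/5)
obs 2: x=6 → posterior Gamma(16, 21/5)
obs 3: x=4 → posterior Gamma(20, 26/5)
obs 4: x=5 → posterior Gamma(25, 31/5)
obs 5: x=5 → posterior Gamma(30, 36/5)
obs 6: x=5 → posterior Gamma(35, 41/5)
obs 7: x=0 → posterior Gamma(35, 46/5)
obs 8: x=2 → posterior Gamma(37, 51/5)
obs 9: x=3 → posterior Gamma(40, 56/5)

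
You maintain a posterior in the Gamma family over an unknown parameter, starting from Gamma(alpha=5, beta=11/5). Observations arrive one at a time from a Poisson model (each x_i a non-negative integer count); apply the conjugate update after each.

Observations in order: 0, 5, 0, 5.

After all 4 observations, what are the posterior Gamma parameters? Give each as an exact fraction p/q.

alpha=15, beta=31/5

obs 1: x=0 → posterior Gamma(5, 16/5)
obs 2: x=5 → posterior Gamma(10, 21/5)
obs 3: x=0 → posterior Gamma(10, 26/5)
obs 4: x=5 → posterior Gamma(15, 31/5)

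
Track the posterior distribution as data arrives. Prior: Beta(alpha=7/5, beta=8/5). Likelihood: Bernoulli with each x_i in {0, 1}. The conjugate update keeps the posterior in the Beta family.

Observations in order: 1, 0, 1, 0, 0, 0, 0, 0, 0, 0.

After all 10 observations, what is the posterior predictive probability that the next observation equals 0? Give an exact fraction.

obs 1: x=1 → posterior Beta(12/5, 8/5)
obs 2: x=0 → posterior Beta(12/5, 13/5)
obs 3: x=1 → posterior Beta(17/5, 13/5)
obs 4: x=0 → posterior Beta(17/5, 18/5)
obs 5: x=0 → posterior Beta(17/5, 23/5)
obs 6: x=0 → posterior Beta(17/5, 28/5)
obs 7: x=0 → posterior Beta(17/5, 33/5)
obs 8: x=0 → posterior Beta(17/5, 38/5)
obs 9: x=0 → posterior Beta(17/5, 43/5)
obs 10: x=0 → posterior Beta(17/5, 48/5)

48/65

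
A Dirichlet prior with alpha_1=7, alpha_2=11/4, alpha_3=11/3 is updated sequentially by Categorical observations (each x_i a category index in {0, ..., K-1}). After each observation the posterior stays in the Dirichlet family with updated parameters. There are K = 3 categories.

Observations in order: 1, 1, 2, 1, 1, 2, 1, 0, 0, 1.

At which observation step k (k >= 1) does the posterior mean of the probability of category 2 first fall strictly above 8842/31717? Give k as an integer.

k = 3

obs 1: x=1 → posterior Dirichlet(7, 15/4, 11/3)
obs 2: x=1 → posterior Dirichlet(7, 19/4, 11/3)
obs 3: x=2 → posterior Dirichlet(7, 19/4, 14/3)
obs 4: x=1 → posterior Dirichlet(7, 23/4, 14/3)
obs 5: x=1 → posterior Dirichlet(7, 27/4, 14/3)
obs 6: x=2 → posterior Dirichlet(7, 27/4, 17/3)
obs 7: x=1 → posterior Dirichlet(7, 31/4, 17/3)
obs 8: x=0 → posterior Dirichlet(8, 31/4, 17/3)
obs 9: x=0 → posterior Dirichlet(9, 31/4, 17/3)
obs 10: x=1 → posterior Dirichlet(9, 35/4, 17/3)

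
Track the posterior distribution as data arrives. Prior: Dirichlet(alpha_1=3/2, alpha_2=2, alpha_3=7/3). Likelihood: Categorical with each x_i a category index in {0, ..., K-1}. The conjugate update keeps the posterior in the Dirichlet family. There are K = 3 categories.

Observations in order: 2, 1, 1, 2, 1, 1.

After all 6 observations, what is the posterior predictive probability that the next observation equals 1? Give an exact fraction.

obs 1: x=2 → posterior Dirichlet(3/2, 2, 10/3)
obs 2: x=1 → posterior Dirichlet(3/2, 3, 10/3)
obs 3: x=1 → posterior Dirichlet(3/2, 4, 10/3)
obs 4: x=2 → posterior Dirichlet(3/2, 4, 13/3)
obs 5: x=1 → posterior Dirichlet(3/2, 5, 13/3)
obs 6: x=1 → posterior Dirichlet(3/2, 6, 13/3)

36/71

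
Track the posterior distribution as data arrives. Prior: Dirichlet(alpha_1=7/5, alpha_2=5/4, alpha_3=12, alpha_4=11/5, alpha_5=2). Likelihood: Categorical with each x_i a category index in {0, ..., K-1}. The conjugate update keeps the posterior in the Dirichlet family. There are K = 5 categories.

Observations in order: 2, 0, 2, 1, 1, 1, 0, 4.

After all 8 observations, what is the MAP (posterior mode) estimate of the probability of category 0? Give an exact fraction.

obs 1: x=2 → posterior Dirichlet(7/5, 5/4, 13, 11/5, 2)
obs 2: x=0 → posterior Dirichlet(12/5, 5/4, 13, 11/5, 2)
obs 3: x=2 → posterior Dirichlet(12/5, 5/4, 14, 11/5, 2)
obs 4: x=1 → posterior Dirichlet(12/5, 9/4, 14, 11/5, 2)
obs 5: x=1 → posterior Dirichlet(12/5, 13/4, 14, 11/5, 2)
obs 6: x=1 → posterior Dirichlet(12/5, 17/4, 14, 11/5, 2)
obs 7: x=0 → posterior Dirichlet(17/5, 17/4, 14, 11/5, 2)
obs 8: x=4 → posterior Dirichlet(17/5, 17/4, 14, 11/5, 3)

48/437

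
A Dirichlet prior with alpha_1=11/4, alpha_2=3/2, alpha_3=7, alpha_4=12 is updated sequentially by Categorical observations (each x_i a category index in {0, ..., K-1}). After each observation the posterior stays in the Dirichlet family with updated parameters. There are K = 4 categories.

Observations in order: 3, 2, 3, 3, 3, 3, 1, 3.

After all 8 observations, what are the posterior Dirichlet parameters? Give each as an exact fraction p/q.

alpha_1=11/4, alpha_2=5/2, alpha_3=8, alpha_4=18

obs 1: x=3 → posterior Dirichlet(11/4, 3/2, 7, 13)
obs 2: x=2 → posterior Dirichlet(11/4, 3/2, 8, 13)
obs 3: x=3 → posterior Dirichlet(11/4, 3/2, 8, 14)
obs 4: x=3 → posterior Dirichlet(11/4, 3/2, 8, 15)
obs 5: x=3 → posterior Dirichlet(11/4, 3/2, 8, 16)
obs 6: x=3 → posterior Dirichlet(11/4, 3/2, 8, 17)
obs 7: x=1 → posterior Dirichlet(11/4, 5/2, 8, 17)
obs 8: x=3 → posterior Dirichlet(11/4, 5/2, 8, 18)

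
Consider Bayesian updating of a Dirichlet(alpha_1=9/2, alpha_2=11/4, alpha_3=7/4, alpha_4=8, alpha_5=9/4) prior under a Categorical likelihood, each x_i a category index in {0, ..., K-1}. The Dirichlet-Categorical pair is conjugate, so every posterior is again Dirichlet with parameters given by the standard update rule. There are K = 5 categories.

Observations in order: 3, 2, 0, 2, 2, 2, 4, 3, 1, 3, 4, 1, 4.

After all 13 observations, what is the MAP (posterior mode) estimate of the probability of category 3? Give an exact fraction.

obs 1: x=3 → posterior Dirichlet(9/2, 11/4, 7/4, 9, 9/4)
obs 2: x=2 → posterior Dirichlet(9/2, 11/4, 11/4, 9, 9/4)
obs 3: x=0 → posterior Dirichlet(11/2, 11/4, 11/4, 9, 9/4)
obs 4: x=2 → posterior Dirichlet(11/2, 11/4, 15/4, 9, 9/4)
obs 5: x=2 → posterior Dirichlet(11/2, 11/4, 19/4, 9, 9/4)
obs 6: x=2 → posterior Dirichlet(11/2, 11/4, 23/4, 9, 9/4)
obs 7: x=4 → posterior Dirichlet(11/2, 11/4, 23/4, 9, 13/4)
obs 8: x=3 → posterior Dirichlet(11/2, 11/4, 23/4, 10, 13/4)
obs 9: x=1 → posterior Dirichlet(11/2, 15/4, 23/4, 10, 13/4)
obs 10: x=3 → posterior Dirichlet(11/2, 15/4, 23/4, 11, 13/4)
obs 11: x=4 → posterior Dirichlet(11/2, 15/4, 23/4, 11, 17/4)
obs 12: x=1 → posterior Dirichlet(11/2, 19/4, 23/4, 11, 17/4)
obs 13: x=4 → posterior Dirichlet(11/2, 19/4, 23/4, 11, 21/4)

40/109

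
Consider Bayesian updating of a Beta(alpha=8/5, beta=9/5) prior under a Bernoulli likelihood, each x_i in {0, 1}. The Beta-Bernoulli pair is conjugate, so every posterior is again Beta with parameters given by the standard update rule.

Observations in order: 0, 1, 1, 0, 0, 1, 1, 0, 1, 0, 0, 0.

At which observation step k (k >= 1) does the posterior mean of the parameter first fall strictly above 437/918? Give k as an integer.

k = 2

obs 1: x=0 → posterior Beta(8/5, 14/5)
obs 2: x=1 → posterior Beta(13/5, 14/5)
obs 3: x=1 → posterior Beta(18/5, 14/5)
obs 4: x=0 → posterior Beta(18/5, 19/5)
obs 5: x=0 → posterior Beta(18/5, 24/5)
obs 6: x=1 → posterior Beta(23/5, 24/5)
obs 7: x=1 → posterior Beta(28/5, 24/5)
obs 8: x=0 → posterior Beta(28/5, 29/5)
obs 9: x=1 → posterior Beta(33/5, 29/5)
obs 10: x=0 → posterior Beta(33/5, 34/5)
obs 11: x=0 → posterior Beta(33/5, 39/5)
obs 12: x=0 → posterior Beta(33/5, 44/5)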